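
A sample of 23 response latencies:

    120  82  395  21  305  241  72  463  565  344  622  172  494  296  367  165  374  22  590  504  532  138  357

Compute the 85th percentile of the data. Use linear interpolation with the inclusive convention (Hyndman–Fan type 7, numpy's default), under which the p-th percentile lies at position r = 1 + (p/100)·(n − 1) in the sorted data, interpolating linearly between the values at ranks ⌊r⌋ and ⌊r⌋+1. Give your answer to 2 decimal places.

523.60

Sorted: 21, 22, 72, 82, 120, 138, 165, 172, 241, 296, 305, 344, 357, 367, 374, 395, 463, 494, 504, 532, 565, 590, 622.
n = 23.
r = 1 + (85/100)·(23 − 1) = 1 + 18.7 = 19.7.
Rank 19 is 504 and rank 20 is 532.
Interpolate: 504 + 0.7·(532 − 504) = 504 + 0.7·28 = 523.6.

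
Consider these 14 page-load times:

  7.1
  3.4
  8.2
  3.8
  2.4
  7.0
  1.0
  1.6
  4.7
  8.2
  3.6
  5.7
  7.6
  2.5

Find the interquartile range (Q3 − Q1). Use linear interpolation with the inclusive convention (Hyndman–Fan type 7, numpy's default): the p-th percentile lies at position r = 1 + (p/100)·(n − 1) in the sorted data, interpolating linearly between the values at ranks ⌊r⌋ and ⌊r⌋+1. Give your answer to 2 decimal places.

4.35

Sorted: 1.0, 1.6, 2.4, 2.5, 3.4, 3.6, 3.8, 4.7, 5.7, 7.0, 7.1, 7.6, 8.2, 8.2.
n = 14.
P25: r = 4.25; ranks 4–5 are 2.5, 3.4; interpolating gives 2.725.
P75: r = 10.75; ranks 10–11 are 7.0, 7.1; interpolating gives 7.075.
Difference: 7.075 − 2.725 = 4.35.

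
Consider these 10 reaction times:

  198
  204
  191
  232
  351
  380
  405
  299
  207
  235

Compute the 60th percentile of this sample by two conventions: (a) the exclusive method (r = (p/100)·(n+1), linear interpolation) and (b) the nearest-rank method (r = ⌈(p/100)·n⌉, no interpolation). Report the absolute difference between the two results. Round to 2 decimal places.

38.40

Sorted: 191, 198, 204, 207, 232, 235, 299, 351, 380, 405.
n = 10.
(a) r = 6.6; between ranks 6 (235) and 7 (299): 273.4.
(b) the nearest-rank method: rank 6 → 235.
|273.4 − 235| = 38.4.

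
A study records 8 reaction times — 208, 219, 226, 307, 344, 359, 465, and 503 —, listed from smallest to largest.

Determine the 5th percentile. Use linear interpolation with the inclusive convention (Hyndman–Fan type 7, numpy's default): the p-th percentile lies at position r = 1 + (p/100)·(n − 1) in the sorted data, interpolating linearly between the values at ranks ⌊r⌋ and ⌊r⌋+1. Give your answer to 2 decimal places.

n = 8.
r = 1 + (5/100)·(8 − 1) = 1 + 0.35 = 1.35.
Rank 1 is 208 and rank 2 is 219.
Interpolate: 208 + 0.35·(219 − 208) = 208 + 0.35·11 = 211.85.

211.85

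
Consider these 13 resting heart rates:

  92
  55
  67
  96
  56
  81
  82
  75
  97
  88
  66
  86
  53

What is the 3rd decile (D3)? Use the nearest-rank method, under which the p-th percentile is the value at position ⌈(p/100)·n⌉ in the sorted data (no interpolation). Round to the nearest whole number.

66

Sorted: 53, 55, 56, 66, 67, 75, 81, 82, 86, 88, 92, 96, 97.
n = 13.
Position = ⌈30/100 · 13⌉ = ⌈3.9⌉ = 4.
The value at rank 4 is 66.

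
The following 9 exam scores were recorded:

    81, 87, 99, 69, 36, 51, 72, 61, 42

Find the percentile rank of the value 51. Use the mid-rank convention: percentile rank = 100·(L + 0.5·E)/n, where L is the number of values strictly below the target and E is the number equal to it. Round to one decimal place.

Sorted: 36, 42, 51, 61, 69, 72, 81, 87, 99.
Count below 51: L = 2; count equal: E = 1; n = 9.
Percentile rank = 100·(2 + 0.5·1)/9 = 100·2.5/9 = 27.78.

27.8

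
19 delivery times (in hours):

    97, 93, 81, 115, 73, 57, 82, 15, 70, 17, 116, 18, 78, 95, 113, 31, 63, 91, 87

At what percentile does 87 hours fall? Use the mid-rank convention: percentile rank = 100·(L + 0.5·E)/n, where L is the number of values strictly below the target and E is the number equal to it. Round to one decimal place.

60.5

Sorted: 15, 17, 18, 31, 57, 63, 70, 73, 78, 81, 82, 87, 91, 93, 95, 97, 113, 115, 116.
Count below 87: L = 11; count equal: E = 1; n = 19.
Percentile rank = 100·(11 + 0.5·1)/19 = 100·11.5/19 = 60.53.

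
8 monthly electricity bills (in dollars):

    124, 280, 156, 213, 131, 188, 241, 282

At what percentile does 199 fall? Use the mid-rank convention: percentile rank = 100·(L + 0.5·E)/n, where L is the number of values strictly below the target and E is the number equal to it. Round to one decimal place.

50.0

Sorted: 124, 131, 156, 188, 213, 241, 280, 282.
Count below 199: L = 4; count equal: E = 0; n = 8.
Percentile rank = 100·(4 + 0.5·0)/8 = 100·4/8 = 50.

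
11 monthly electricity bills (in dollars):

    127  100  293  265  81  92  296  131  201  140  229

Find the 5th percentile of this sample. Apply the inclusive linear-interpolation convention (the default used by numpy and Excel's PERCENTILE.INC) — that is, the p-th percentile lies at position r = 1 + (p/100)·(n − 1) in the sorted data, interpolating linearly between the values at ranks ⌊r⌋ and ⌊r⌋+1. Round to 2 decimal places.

Sorted: 81, 92, 100, 127, 131, 140, 201, 229, 265, 293, 296.
n = 11.
r = 1 + (5/100)·(11 − 1) = 1 + 0.5 = 1.5.
Rank 1 is 81 and rank 2 is 92.
Interpolate: 81 + 0.5·(92 − 81) = 81 + 0.5·11 = 86.5.

86.50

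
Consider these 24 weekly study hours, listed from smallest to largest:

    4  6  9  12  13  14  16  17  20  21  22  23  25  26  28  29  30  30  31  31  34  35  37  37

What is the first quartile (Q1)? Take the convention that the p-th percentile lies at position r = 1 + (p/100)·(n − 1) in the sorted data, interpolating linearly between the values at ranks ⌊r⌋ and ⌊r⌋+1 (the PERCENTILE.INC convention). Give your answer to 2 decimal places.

n = 24.
r = 1 + (25/100)·(24 − 1) = 1 + 5.75 = 6.75.
Rank 6 is 14 and rank 7 is 16.
Interpolate: 14 + 0.75·(16 − 14) = 14 + 0.75·2 = 15.5.

15.50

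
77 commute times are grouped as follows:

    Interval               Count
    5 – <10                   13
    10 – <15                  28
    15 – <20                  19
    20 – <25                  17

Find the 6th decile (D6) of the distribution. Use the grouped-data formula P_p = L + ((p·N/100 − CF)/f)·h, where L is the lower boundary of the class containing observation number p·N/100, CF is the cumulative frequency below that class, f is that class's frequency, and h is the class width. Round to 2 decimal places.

16.37

N = 77; target position k = 60/100 · 77 = 46.2.
Cumulative frequencies: 13, 41, 60, 77.
Observation 46.2 falls in the class 15 – <20.
L = 15, CF = 41, f = 19, h = 5.
P60 = 15 + ((46.2 − 41)/19)·5 = 15 + 1.36842 = 16.3684.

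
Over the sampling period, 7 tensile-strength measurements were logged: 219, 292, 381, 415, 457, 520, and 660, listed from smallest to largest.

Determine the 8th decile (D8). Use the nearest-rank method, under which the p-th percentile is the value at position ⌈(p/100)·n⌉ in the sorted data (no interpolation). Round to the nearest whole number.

520

n = 7.
Position = ⌈80/100 · 7⌉ = ⌈5.6⌉ = 6.
The value at rank 6 is 520.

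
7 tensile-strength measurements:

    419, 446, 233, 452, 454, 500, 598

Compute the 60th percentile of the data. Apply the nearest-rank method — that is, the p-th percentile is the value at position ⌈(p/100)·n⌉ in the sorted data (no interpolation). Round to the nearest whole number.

454

Sorted: 233, 419, 446, 452, 454, 500, 598.
n = 7.
Position = ⌈60/100 · 7⌉ = ⌈4.2⌉ = 5.
The value at rank 5 is 454.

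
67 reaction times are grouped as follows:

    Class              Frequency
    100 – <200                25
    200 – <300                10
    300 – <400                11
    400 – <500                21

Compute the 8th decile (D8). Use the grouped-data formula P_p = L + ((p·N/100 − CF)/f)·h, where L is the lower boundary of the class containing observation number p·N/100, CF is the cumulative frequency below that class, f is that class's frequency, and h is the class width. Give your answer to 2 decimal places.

436.19

N = 67; target position k = 80/100 · 67 = 53.6.
Cumulative frequencies: 25, 35, 46, 67.
Observation 53.6 falls in the class 400 – <500.
L = 400, CF = 46, f = 21, h = 100.
P80 = 400 + ((53.6 − 46)/21)·100 = 400 + 36.1905 = 436.19.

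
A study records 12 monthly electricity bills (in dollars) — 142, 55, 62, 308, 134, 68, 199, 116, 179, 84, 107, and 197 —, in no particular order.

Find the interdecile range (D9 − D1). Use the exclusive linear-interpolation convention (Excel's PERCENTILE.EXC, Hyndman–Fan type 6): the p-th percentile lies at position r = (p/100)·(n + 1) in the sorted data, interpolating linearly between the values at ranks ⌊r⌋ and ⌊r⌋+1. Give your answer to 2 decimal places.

Sorted: 55, 62, 68, 84, 107, 116, 134, 142, 179, 197, 199, 308.
n = 12.
P10: r = 1.3; ranks 1–2 are 55, 62; interpolating gives 57.1.
P90: r = 11.7; ranks 11–12 are 199, 308; interpolating gives 275.3.
Difference: 275.3 − 57.1 = 218.2.

218.20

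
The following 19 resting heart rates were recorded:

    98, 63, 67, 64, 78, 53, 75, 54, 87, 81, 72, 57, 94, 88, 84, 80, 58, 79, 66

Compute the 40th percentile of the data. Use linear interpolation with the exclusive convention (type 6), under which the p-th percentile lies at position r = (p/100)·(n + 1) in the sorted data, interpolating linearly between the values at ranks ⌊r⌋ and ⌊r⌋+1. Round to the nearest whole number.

Sorted: 53, 54, 57, 58, 63, 64, 66, 67, 72, 75, 78, 79, 80, 81, 84, 87, 88, 94, 98.
n = 19.
r = (40/100)·(19 + 1) = 8.
r is an integer, so P40 is the value at rank 8: 67.

67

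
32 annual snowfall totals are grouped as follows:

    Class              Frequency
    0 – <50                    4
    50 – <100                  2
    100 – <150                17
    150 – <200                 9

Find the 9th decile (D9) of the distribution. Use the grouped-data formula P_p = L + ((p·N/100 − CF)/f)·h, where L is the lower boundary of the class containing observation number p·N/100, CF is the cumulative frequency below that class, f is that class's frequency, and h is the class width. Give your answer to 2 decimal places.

N = 32; target position k = 90/100 · 32 = 28.8.
Cumulative frequencies: 4, 6, 23, 32.
Observation 28.8 falls in the class 150 – <200.
L = 150, CF = 23, f = 9, h = 50.
P90 = 150 + ((28.8 − 23)/9)·50 = 150 + 32.2222 = 182.222.

182.22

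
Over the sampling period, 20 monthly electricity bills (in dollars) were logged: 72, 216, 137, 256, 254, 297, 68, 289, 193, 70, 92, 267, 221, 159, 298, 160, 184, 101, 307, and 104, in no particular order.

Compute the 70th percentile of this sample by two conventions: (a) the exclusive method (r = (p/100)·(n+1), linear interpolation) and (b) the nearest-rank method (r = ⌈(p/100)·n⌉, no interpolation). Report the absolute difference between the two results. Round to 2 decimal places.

1.40

Sorted: 68, 70, 72, 92, 101, 104, 137, 159, 160, 184, 193, 216, 221, 254, 256, 267, 289, 297, 298, 307.
n = 20.
(a) r = 14.7; between ranks 14 (254) and 15 (256): 255.4.
(b) the nearest-rank method: rank 14 → 254.
|255.4 − 254| = 1.4.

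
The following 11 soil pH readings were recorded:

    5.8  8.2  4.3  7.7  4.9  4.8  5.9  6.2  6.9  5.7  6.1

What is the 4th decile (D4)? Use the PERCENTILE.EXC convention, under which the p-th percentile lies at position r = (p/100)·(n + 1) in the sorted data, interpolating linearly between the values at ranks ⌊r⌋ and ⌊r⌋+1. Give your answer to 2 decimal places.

5.78

Sorted: 4.3, 4.8, 4.9, 5.7, 5.8, 5.9, 6.1, 6.2, 6.9, 7.7, 8.2.
n = 11.
r = (40/100)·(11 + 1) = 4.8.
Rank 4 is 5.7 and rank 5 is 5.8.
Interpolate: 5.7 + 0.8·(5.8 − 5.7) = 5.7 + 0.8·0.1 = 5.78.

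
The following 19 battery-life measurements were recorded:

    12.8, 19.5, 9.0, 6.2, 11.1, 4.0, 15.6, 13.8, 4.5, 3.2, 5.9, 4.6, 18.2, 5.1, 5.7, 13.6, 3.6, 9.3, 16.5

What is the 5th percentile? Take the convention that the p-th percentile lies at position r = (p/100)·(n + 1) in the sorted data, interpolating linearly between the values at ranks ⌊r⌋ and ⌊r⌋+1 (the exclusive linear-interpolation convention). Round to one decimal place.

3.2

Sorted: 3.2, 3.6, 4.0, 4.5, 4.6, 5.1, 5.7, 5.9, 6.2, 9.0, 9.3, 11.1, 12.8, 13.6, 13.8, 15.6, 16.5, 18.2, 19.5.
n = 19.
r = (5/100)·(19 + 1) = 1.
r is an integer, so P5 is the value at rank 1: 3.2.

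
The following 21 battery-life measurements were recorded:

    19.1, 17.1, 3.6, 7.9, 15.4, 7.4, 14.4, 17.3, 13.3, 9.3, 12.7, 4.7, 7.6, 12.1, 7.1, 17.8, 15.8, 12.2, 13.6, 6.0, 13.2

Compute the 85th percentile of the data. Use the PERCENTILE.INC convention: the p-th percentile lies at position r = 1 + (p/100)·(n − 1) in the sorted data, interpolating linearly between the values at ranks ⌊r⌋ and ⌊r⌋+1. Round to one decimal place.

Sorted: 3.6, 4.7, 6.0, 7.1, 7.4, 7.6, 7.9, 9.3, 12.1, 12.2, 12.7, 13.2, 13.3, 13.6, 14.4, 15.4, 15.8, 17.1, 17.3, 17.8, 19.1.
n = 21.
r = 1 + (85/100)·(21 − 1) = 1 + 17 = 18.
r is an integer, so P85 is the value at rank 18: 17.1.

17.1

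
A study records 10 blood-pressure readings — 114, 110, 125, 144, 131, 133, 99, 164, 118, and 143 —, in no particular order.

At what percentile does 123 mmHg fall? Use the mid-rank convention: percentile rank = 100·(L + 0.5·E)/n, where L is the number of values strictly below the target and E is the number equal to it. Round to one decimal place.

40.0

Sorted: 99, 110, 114, 118, 125, 131, 133, 143, 144, 164.
Count below 123: L = 4; count equal: E = 0; n = 10.
Percentile rank = 100·(4 + 0.5·0)/10 = 100·4/10 = 40.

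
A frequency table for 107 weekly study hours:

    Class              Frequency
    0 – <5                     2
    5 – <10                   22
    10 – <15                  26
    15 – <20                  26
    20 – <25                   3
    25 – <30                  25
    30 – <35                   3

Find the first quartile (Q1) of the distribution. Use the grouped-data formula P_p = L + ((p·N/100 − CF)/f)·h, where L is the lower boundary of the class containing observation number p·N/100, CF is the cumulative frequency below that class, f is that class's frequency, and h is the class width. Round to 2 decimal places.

N = 107; target position k = 25/100 · 107 = 26.75.
Cumulative frequencies: 2, 24, 50, 76, 79, 104, 107.
Observation 26.75 falls in the class 10 – <15.
L = 10, CF = 24, f = 26, h = 5.
P25 = 10 + ((26.75 − 24)/26)·5 = 10 + 0.528846 = 10.5288.

10.53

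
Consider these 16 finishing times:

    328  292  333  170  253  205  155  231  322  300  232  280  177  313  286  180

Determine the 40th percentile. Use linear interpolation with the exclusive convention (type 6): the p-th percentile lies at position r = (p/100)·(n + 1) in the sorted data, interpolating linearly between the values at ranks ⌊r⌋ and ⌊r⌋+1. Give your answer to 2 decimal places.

Sorted: 155, 170, 177, 180, 205, 231, 232, 253, 280, 286, 292, 300, 313, 322, 328, 333.
n = 16.
r = (40/100)·(16 + 1) = 6.8.
Rank 6 is 231 and rank 7 is 232.
Interpolate: 231 + 0.8·(232 − 231) = 231 + 0.8·1 = 231.8.

231.80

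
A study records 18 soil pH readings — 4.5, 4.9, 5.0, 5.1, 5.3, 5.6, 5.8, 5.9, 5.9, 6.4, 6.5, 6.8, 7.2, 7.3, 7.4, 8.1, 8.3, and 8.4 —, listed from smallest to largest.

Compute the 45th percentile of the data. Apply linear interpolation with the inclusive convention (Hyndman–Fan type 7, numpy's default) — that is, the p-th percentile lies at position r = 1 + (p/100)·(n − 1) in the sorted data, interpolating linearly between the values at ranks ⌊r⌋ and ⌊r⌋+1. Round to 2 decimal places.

n = 18.
r = 1 + (45/100)·(18 − 1) = 1 + 7.65 = 8.65.
Rank 8 is 5.9 and rank 9 is 5.9.
Interpolate: 5.9 + 0.65·(5.9 − 5.9) = 5.9 + 0.65·0 = 5.9.

5.90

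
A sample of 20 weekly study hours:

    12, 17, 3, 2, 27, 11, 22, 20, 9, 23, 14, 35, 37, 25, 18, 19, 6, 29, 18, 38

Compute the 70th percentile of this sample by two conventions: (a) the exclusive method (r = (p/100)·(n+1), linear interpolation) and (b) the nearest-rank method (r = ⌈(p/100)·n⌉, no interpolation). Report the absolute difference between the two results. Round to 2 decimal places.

Sorted: 2, 3, 6, 9, 11, 12, 14, 17, 18, 18, 19, 20, 22, 23, 25, 27, 29, 35, 37, 38.
n = 20.
(a) r = 14.7; between ranks 14 (23) and 15 (25): 24.4.
(b) the nearest-rank method: rank 14 → 23.
|24.4 − 23| = 1.4.

1.40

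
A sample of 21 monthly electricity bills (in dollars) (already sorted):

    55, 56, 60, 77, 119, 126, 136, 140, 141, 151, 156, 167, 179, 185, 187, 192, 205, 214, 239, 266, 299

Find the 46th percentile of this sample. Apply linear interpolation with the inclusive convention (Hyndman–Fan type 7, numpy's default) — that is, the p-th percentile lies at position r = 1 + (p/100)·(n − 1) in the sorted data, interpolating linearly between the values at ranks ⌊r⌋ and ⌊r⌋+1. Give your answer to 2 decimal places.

n = 21.
r = 1 + (46/100)·(21 − 1) = 1 + 9.2 = 10.2.
Rank 10 is 151 and rank 11 is 156.
Interpolate: 151 + 0.2·(156 − 151) = 151 + 0.2·5 = 152.

152.00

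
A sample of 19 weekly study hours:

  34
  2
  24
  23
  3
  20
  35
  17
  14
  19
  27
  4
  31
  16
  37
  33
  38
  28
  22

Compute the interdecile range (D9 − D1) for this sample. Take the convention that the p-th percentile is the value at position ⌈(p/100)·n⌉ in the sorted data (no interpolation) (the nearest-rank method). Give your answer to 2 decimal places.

34.00

Sorted: 2, 3, 4, 14, 16, 17, 19, 20, 22, 23, 24, 27, 28, 31, 33, 34, 35, 37, 38.
n = 19.
P10: rank ⌈10/100·19⌉ = 2 → 3.
P90: rank ⌈90/100·19⌉ = 18 → 37.
Difference: 37 − 3 = 34.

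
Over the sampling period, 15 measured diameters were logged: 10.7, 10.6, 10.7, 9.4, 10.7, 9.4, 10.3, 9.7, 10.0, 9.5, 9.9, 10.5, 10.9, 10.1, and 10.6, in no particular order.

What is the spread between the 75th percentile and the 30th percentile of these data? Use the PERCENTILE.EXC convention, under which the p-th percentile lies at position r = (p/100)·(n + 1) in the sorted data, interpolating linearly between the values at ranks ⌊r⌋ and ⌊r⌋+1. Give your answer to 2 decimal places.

0.84

Sorted: 9.4, 9.4, 9.5, 9.7, 9.9, 10.0, 10.1, 10.3, 10.5, 10.6, 10.6, 10.7, 10.7, 10.7, 10.9.
n = 15.
P30: r = 4.8; ranks 4–5 are 9.7, 9.9; interpolating gives 9.86.
P75: r = 12 (integer) → 10.7.
Difference: 10.7 − 9.86 = 0.84.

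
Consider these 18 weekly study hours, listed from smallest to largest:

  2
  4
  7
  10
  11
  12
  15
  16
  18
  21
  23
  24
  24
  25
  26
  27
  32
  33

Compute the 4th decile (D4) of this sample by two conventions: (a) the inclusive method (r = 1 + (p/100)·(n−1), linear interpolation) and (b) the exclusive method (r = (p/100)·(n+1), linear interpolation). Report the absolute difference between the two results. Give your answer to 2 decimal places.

n = 18.
(a) r = 7.8; between ranks 7 (15) and 8 (16): 15.8.
(b) r = 7.6; between ranks 7 (15) and 8 (16): 15.6.
|15.8 − 15.6| = 0.2.

0.20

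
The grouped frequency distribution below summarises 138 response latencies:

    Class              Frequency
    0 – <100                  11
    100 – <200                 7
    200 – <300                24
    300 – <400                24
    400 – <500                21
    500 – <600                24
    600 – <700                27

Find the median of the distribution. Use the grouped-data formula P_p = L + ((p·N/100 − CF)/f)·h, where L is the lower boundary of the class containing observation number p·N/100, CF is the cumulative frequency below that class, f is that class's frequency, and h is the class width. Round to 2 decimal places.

414.29

N = 138; target position k = 50/100 · 138 = 69.
Cumulative frequencies: 11, 18, 42, 66, 87, 111, 138.
Observation 69 falls in the class 400 – <500.
L = 400, CF = 66, f = 21, h = 100.
P50 = 400 + ((69 − 66)/21)·100 = 400 + 14.2857 = 414.286.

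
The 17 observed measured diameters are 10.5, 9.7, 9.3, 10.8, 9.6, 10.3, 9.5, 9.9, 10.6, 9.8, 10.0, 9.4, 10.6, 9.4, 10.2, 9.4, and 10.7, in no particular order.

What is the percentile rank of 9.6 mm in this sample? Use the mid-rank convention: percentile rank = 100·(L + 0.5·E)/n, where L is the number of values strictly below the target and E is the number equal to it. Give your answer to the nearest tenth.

Sorted: 9.3, 9.4, 9.4, 9.4, 9.5, 9.6, 9.7, 9.8, 9.9, 10.0, 10.2, 10.3, 10.5, 10.6, 10.6, 10.7, 10.8.
Count below 9.6: L = 5; count equal: E = 1; n = 17.
Percentile rank = 100·(5 + 0.5·1)/17 = 100·5.5/17 = 32.35.

32.4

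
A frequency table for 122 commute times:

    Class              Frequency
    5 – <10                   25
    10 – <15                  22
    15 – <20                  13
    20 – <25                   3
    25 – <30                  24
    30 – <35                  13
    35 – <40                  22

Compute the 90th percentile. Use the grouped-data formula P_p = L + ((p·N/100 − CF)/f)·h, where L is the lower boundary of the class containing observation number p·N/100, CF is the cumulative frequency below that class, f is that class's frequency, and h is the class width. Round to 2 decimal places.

N = 122; target position k = 90/100 · 122 = 109.8.
Cumulative frequencies: 25, 47, 60, 63, 87, 100, 122.
Observation 109.8 falls in the class 35 – <40.
L = 35, CF = 100, f = 22, h = 5.
P90 = 35 + ((109.8 − 100)/22)·5 = 35 + 2.22727 = 37.2273.

37.23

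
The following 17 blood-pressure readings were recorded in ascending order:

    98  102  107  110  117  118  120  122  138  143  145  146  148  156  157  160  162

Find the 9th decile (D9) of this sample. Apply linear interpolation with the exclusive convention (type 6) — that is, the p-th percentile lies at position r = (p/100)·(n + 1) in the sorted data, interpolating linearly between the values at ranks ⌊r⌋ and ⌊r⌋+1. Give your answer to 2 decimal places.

160.40

n = 17.
r = (90/100)·(17 + 1) = 16.2.
Rank 16 is 160 and rank 17 is 162.
Interpolate: 160 + 0.2·(162 − 160) = 160 + 0.2·2 = 160.4.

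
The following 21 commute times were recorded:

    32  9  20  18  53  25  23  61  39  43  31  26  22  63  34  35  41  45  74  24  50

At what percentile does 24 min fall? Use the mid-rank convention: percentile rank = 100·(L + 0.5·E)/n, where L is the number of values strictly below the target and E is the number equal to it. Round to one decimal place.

26.2

Sorted: 9, 18, 20, 22, 23, 24, 25, 26, 31, 32, 34, 35, 39, 41, 43, 45, 50, 53, 61, 63, 74.
Count below 24: L = 5; count equal: E = 1; n = 21.
Percentile rank = 100·(5 + 0.5·1)/21 = 100·5.5/21 = 26.19.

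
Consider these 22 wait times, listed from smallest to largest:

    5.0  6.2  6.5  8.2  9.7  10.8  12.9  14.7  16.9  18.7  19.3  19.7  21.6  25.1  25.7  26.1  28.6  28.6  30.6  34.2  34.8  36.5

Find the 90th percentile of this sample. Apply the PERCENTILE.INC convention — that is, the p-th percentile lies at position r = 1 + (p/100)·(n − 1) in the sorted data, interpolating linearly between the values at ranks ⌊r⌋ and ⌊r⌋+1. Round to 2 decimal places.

33.84

n = 22.
r = 1 + (90/100)·(22 − 1) = 1 + 18.9 = 19.9.
Rank 19 is 30.6 and rank 20 is 34.2.
Interpolate: 30.6 + 0.9·(34.2 − 30.6) = 30.6 + 0.9·3.6 = 33.84.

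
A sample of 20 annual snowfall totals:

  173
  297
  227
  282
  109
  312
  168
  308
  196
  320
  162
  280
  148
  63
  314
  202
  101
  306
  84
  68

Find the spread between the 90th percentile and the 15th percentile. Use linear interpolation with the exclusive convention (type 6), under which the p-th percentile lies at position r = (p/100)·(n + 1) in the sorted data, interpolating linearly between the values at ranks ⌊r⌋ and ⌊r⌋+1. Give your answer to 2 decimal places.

227.25

Sorted: 63, 68, 84, 101, 109, 148, 162, 168, 173, 196, 202, 227, 280, 282, 297, 306, 308, 312, 314, 320.
n = 20.
P15: r = 3.15; ranks 3–4 are 84, 101; interpolating gives 86.55.
P90: r = 18.9; ranks 18–19 are 312, 314; interpolating gives 313.8.
Difference: 313.8 − 86.55 = 227.25.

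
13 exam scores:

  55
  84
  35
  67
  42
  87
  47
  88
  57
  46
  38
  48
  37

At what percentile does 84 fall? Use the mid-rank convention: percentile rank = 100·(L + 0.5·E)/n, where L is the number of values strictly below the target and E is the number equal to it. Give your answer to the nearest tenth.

Sorted: 35, 37, 38, 42, 46, 47, 48, 55, 57, 67, 84, 87, 88.
Count below 84: L = 10; count equal: E = 1; n = 13.
Percentile rank = 100·(10 + 0.5·1)/13 = 100·10.5/13 = 80.77.

80.8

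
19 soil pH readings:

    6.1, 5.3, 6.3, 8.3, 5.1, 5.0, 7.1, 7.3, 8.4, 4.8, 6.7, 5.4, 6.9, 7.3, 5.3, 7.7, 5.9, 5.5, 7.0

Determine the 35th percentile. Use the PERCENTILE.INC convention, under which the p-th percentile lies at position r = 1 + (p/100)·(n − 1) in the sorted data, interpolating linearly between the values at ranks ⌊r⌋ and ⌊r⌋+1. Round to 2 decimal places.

5.62

Sorted: 4.8, 5.0, 5.1, 5.3, 5.3, 5.4, 5.5, 5.9, 6.1, 6.3, 6.7, 6.9, 7.0, 7.1, 7.3, 7.3, 7.7, 8.3, 8.4.
n = 19.
r = 1 + (35/100)·(19 − 1) = 1 + 6.3 = 7.3.
Rank 7 is 5.5 and rank 8 is 5.9.
Interpolate: 5.5 + 0.3·(5.9 − 5.5) = 5.5 + 0.3·0.4 = 5.62.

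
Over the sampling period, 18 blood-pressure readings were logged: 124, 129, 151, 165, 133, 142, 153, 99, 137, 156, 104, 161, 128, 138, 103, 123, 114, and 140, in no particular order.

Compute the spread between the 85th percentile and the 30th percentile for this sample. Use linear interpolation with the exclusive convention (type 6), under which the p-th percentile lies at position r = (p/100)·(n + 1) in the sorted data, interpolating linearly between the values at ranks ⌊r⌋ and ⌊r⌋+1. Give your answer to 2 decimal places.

Sorted: 99, 103, 104, 114, 123, 124, 128, 129, 133, 137, 138, 140, 142, 151, 153, 156, 161, 165.
n = 18.
P30: r = 5.7; ranks 5–6 are 123, 124; interpolating gives 123.7.
P85: r = 16.15; ranks 16–17 are 156, 161; interpolating gives 156.75.
Difference: 156.75 − 123.7 = 33.05.

33.05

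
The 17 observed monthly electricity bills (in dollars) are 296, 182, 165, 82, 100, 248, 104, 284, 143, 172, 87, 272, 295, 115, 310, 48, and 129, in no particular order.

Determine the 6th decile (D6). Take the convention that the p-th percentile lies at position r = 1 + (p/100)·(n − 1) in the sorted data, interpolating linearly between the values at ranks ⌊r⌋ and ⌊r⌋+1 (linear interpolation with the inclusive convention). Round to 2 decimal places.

Sorted: 48, 82, 87, 100, 104, 115, 129, 143, 165, 172, 182, 248, 272, 284, 295, 296, 310.
n = 17.
r = 1 + (60/100)·(17 − 1) = 1 + 9.6 = 10.6.
Rank 10 is 172 and rank 11 is 182.
Interpolate: 172 + 0.6·(182 − 172) = 172 + 0.6·10 = 178.

178.00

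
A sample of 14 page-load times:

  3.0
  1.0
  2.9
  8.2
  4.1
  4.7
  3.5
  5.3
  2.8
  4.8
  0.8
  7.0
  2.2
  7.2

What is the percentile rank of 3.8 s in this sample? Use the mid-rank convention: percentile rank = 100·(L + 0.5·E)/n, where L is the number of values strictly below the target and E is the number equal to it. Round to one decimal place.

Sorted: 0.8, 1.0, 2.2, 2.8, 2.9, 3.0, 3.5, 4.1, 4.7, 4.8, 5.3, 7.0, 7.2, 8.2.
Count below 3.8: L = 7; count equal: E = 0; n = 14.
Percentile rank = 100·(7 + 0.5·0)/14 = 100·7/14 = 50.

50.0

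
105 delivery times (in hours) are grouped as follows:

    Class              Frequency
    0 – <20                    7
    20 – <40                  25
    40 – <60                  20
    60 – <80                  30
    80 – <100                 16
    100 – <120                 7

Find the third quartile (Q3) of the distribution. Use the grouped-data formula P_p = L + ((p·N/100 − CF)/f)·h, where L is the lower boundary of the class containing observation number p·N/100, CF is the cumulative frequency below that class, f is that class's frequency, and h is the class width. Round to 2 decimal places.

77.83

N = 105; target position k = 75/100 · 105 = 78.75.
Cumulative frequencies: 7, 32, 52, 82, 98, 105.
Observation 78.75 falls in the class 60 – <80.
L = 60, CF = 52, f = 30, h = 20.
P75 = 60 + ((78.75 − 52)/30)·20 = 60 + 17.8333 = 77.8333.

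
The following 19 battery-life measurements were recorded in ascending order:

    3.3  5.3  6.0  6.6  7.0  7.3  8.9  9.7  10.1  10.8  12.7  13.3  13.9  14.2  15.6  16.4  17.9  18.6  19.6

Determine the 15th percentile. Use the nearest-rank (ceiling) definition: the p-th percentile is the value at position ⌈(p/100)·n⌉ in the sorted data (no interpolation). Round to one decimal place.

n = 19.
Position = ⌈15/100 · 19⌉ = ⌈2.85⌉ = 3.
The value at rank 3 is 6.0.

6.0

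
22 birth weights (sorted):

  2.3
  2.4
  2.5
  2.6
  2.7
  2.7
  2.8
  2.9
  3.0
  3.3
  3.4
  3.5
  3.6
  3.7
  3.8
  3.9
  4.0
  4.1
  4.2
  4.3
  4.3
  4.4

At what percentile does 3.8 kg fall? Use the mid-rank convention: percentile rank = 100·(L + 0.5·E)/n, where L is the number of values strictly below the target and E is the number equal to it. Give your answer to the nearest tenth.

65.9

Count below 3.8: L = 14; count equal: E = 1; n = 22.
Percentile rank = 100·(14 + 0.5·1)/22 = 100·14.5/22 = 65.91.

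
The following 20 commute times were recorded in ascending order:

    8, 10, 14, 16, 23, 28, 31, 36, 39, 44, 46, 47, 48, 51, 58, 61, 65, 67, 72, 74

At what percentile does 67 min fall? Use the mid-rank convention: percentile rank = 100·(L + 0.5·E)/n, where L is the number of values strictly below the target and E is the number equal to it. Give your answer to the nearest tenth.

87.5

Count below 67: L = 17; count equal: E = 1; n = 20.
Percentile rank = 100·(17 + 0.5·1)/20 = 100·17.5/20 = 87.5.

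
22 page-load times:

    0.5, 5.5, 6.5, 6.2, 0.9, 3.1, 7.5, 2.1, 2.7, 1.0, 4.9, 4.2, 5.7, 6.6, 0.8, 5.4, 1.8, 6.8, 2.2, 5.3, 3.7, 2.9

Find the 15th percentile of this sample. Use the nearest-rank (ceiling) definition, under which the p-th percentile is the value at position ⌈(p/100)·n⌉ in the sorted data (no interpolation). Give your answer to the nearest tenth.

1.0

Sorted: 0.5, 0.8, 0.9, 1.0, 1.8, 2.1, 2.2, 2.7, 2.9, 3.1, 3.7, 4.2, 4.9, 5.3, 5.4, 5.5, 5.7, 6.2, 6.5, 6.6, 6.8, 7.5.
n = 22.
Position = ⌈15/100 · 22⌉ = ⌈3.3⌉ = 4.
The value at rank 4 is 1.0.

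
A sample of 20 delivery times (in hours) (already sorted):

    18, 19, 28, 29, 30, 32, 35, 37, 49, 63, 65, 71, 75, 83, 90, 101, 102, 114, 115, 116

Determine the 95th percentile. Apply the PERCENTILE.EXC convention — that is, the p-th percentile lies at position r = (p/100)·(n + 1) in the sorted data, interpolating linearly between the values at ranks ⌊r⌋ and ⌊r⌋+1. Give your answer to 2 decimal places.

n = 20.
r = (95/100)·(20 + 1) = 19.95.
Rank 19 is 115 and rank 20 is 116.
Interpolate: 115 + 0.95·(116 − 115) = 115 + 0.95·1 = 115.95.

115.95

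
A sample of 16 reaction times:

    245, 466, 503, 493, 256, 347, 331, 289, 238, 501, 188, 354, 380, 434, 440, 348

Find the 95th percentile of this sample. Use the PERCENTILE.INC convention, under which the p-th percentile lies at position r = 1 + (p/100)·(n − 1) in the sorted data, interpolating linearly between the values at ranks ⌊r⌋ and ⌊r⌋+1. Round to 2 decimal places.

Sorted: 188, 238, 245, 256, 289, 331, 347, 348, 354, 380, 434, 440, 466, 493, 501, 503.
n = 16.
r = 1 + (95/100)·(16 − 1) = 1 + 14.25 = 15.25.
Rank 15 is 501 and rank 16 is 503.
Interpolate: 501 + 0.25·(503 − 501) = 501 + 0.25·2 = 501.5.

501.50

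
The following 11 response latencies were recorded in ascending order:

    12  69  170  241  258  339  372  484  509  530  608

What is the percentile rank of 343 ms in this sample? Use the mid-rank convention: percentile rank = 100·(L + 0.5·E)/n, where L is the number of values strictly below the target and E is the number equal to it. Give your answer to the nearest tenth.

Count below 343: L = 6; count equal: E = 0; n = 11.
Percentile rank = 100·(6 + 0.5·0)/11 = 100·6/11 = 54.55.

54.5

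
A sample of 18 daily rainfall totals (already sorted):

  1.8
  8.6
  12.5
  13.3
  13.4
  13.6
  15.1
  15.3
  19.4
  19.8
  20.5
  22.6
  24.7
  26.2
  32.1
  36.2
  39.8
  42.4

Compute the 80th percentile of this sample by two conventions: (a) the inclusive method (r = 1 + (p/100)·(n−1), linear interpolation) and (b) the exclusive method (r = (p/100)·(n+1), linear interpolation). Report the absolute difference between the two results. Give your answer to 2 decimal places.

3.18

n = 18.
(a) r = 14.6; between ranks 14 (26.2) and 15 (32.1): 29.74.
(b) r = 15.2; between ranks 15 (32.1) and 16 (36.2): 32.92.
|29.74 − 32.92| = 3.18.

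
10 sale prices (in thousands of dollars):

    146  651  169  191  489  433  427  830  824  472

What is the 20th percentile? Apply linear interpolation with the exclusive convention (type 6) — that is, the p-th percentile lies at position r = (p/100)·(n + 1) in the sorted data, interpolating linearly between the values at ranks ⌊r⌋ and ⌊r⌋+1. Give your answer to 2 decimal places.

173.40

Sorted: 146, 169, 191, 427, 433, 472, 489, 651, 824, 830.
n = 10.
r = (20/100)·(10 + 1) = 2.2.
Rank 2 is 169 and rank 3 is 191.
Interpolate: 169 + 0.2·(191 − 169) = 169 + 0.2·22 = 173.4.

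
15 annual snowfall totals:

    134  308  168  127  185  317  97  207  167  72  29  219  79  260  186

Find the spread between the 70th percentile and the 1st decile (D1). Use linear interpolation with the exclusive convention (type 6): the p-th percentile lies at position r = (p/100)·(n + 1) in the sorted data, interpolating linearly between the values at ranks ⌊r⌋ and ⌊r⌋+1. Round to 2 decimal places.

Sorted: 29, 72, 79, 97, 127, 134, 167, 168, 185, 186, 207, 219, 260, 308, 317.
n = 15.
P10: r = 1.6; ranks 1–2 are 29, 72; interpolating gives 54.8.
P70: r = 11.2; ranks 11–12 are 207, 219; interpolating gives 209.4.
Difference: 209.4 − 54.8 = 154.6.

154.60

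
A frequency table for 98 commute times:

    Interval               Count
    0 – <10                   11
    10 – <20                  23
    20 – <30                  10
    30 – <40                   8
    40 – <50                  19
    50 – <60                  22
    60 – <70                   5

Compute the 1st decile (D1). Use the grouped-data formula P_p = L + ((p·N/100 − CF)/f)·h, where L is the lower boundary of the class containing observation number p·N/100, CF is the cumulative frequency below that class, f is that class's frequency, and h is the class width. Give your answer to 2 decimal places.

8.91

N = 98; target position k = 10/100 · 98 = 9.8.
Cumulative frequencies: 11, 34, 44, 52, 71, 93, 98.
Observation 9.8 falls in the class 0 – <10.
L = 0, CF = 0, f = 11, h = 10.
P10 = 0 + ((9.8 − 0)/11)·10 = 0 + 8.90909 = 8.90909.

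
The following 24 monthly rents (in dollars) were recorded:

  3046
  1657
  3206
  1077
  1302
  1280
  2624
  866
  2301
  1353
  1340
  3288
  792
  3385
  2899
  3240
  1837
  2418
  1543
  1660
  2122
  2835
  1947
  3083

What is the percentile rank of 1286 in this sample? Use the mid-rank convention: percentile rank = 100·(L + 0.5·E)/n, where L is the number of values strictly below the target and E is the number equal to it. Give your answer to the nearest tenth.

16.7

Sorted: 792, 866, 1077, 1280, 1302, 1340, 1353, 1543, 1657, 1660, 1837, 1947, 2122, 2301, 2418, 2624, 2835, 2899, 3046, 3083, 3206, 3240, 3288, 3385.
Count below 1286: L = 4; count equal: E = 0; n = 24.
Percentile rank = 100·(4 + 0.5·0)/24 = 100·4/24 = 16.67.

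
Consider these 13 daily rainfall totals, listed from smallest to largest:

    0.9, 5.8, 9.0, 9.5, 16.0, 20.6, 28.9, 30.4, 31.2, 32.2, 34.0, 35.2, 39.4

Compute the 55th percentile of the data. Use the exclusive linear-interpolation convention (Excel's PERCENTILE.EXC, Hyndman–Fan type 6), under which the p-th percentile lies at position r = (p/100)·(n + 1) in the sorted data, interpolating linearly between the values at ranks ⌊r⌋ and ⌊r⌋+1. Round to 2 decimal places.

29.95

n = 13.
r = (55/100)·(13 + 1) = 7.7.
Rank 7 is 28.9 and rank 8 is 30.4.
Interpolate: 28.9 + 0.7·(30.4 − 28.9) = 28.9 + 0.7·1.5 = 29.95.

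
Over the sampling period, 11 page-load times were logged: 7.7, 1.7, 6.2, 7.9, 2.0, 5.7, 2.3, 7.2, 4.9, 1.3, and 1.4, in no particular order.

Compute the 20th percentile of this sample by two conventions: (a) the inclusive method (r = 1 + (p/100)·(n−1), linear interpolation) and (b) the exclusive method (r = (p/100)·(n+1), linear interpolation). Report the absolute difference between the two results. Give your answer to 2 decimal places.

0.18

Sorted: 1.3, 1.4, 1.7, 2.0, 2.3, 4.9, 5.7, 6.2, 7.2, 7.7, 7.9.
n = 11.
(a) r = 3 → value at rank 3 = 1.7.
(b) r = 2.4; between ranks 2 (1.4) and 3 (1.7): 1.52.
|1.7 − 1.52| = 0.18.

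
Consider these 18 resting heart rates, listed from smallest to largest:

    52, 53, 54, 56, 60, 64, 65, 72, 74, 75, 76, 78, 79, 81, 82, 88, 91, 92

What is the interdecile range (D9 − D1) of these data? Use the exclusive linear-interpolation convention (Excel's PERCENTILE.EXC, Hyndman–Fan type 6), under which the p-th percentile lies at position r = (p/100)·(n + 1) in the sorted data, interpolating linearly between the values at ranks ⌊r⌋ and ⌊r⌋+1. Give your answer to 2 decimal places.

38.20

n = 18.
P10: r = 1.9; ranks 1–2 are 52, 53; interpolating gives 52.9.
P90: r = 17.1; ranks 17–18 are 91, 92; interpolating gives 91.1.
Difference: 91.1 − 52.9 = 38.2.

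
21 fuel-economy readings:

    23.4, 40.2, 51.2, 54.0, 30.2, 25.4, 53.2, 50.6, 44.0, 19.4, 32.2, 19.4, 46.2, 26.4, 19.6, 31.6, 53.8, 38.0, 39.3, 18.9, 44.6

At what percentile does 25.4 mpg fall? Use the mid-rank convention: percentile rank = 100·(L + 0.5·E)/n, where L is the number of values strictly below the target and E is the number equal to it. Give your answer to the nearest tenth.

Sorted: 18.9, 19.4, 19.4, 19.6, 23.4, 25.4, 26.4, 30.2, 31.6, 32.2, 38.0, 39.3, 40.2, 44.0, 44.6, 46.2, 50.6, 51.2, 53.2, 53.8, 54.0.
Count below 25.4: L = 5; count equal: E = 1; n = 21.
Percentile rank = 100·(5 + 0.5·1)/21 = 100·5.5/21 = 26.19.

26.2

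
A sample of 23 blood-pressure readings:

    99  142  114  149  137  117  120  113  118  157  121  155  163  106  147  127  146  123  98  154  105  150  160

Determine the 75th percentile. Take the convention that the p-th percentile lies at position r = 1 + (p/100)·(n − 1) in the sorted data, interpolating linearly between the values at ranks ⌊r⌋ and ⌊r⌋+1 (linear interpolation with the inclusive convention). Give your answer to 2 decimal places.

Sorted: 98, 99, 105, 106, 113, 114, 117, 118, 120, 121, 123, 127, 137, 142, 146, 147, 149, 150, 154, 155, 157, 160, 163.
n = 23.
r = 1 + (75/100)·(23 − 1) = 1 + 16.5 = 17.5.
Rank 17 is 149 and rank 18 is 150.
Interpolate: 149 + 0.5·(150 − 149) = 149 + 0.5·1 = 149.5.

149.50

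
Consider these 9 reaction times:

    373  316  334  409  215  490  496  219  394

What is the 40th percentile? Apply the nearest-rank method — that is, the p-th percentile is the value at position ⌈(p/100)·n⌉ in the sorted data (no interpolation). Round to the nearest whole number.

Sorted: 215, 219, 316, 334, 373, 394, 409, 490, 496.
n = 9.
Position = ⌈40/100 · 9⌉ = ⌈3.6⌉ = 4.
The value at rank 4 is 334.

334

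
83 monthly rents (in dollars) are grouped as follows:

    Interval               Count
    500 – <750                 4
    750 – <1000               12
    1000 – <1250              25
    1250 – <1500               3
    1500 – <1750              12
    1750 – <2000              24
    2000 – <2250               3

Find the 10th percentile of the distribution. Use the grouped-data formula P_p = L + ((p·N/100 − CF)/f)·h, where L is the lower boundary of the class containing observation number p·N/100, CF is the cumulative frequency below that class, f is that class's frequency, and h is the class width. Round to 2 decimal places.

839.58

N = 83; target position k = 10/100 · 83 = 8.3.
Cumulative frequencies: 4, 16, 41, 44, 56, 80, 83.
Observation 8.3 falls in the class 750 – <1000.
L = 750, CF = 4, f = 12, h = 250.
P10 = 750 + ((8.3 − 4)/12)·250 = 750 + 89.5833 = 839.583.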